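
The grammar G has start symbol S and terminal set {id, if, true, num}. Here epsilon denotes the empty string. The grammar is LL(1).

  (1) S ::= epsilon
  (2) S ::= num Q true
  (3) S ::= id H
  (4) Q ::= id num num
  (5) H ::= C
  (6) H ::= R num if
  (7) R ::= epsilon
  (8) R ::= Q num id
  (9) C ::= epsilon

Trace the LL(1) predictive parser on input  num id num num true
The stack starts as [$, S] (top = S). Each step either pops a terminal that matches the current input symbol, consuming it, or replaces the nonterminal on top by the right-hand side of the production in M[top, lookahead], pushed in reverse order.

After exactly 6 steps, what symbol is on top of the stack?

true

step 1: stack=$ S  input=num id num num true $  — expand S ::= num Q true
step 2: stack=$ true Q num  input=num id num num true $  — match num
step 3: stack=$ true Q  input=id num num true $  — expand Q ::= id num num
step 4: stack=$ true num num id  input=id num num true $  — match id
step 5: stack=$ true num num  input=num num true $  — match num
step 6: stack=$ true num  input=num true $  — match num
Stack after step 6: $ true (top = true).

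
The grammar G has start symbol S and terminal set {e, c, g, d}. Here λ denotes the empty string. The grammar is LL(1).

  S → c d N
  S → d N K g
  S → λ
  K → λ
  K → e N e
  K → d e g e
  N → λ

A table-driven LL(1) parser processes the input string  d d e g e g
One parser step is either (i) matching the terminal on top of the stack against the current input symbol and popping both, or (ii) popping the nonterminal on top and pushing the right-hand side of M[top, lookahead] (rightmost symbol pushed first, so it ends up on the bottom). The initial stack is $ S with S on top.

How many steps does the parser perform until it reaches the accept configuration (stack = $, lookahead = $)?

9

     Stack        Input          Action
  1  $ S          d d e g e g $  expand S → d N K g
  2  $ g K N d    d d e g e g $  match d
  3  $ g K N      d e g e g $    expand N → λ
  4  $ g K        d e g e g $    expand K → d e g e
  5  $ g e g e d  d e g e g $    match d
  6  $ g e g e    e g e g $      match e
  7  $ g e g      g e g $        match g
  8  $ g e        e g $          match e
  9  $ g          g $            match g
Accept reached after 9 steps.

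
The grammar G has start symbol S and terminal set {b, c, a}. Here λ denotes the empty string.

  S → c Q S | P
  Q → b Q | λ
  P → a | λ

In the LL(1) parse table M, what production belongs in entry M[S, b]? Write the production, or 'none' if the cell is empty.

none

FIRST(Q): from Q→b Q we get {b}; from Q→λ we get {λ}. So FIRST(Q) = {λ, b}.
FIRST(P): from P→a we get {a}; from P→λ we get {λ}. So FIRST(P) = {λ, a}.
FIRST(S): from S→c Q S we get {c}; from S→P we get {λ, a}. So FIRST(S) = {λ, a, c}.
FOLLOW(S) includes $ since S is the start symbol.
FOLLOW(S): in S→c Q S, the suffix after S is empty (adds nothing new). Thus FOLLOW(S) = {$}.
For S → c Q S: FIRST(c Q S) = {c}, so it goes in M[S, t] for t ∈ {c}.
For S → P: FIRST(P) = {λ, a}, so it goes in M[S, t] for t ∈ {a}; since λ ∈ FIRST, also for every t ∈ FOLLOW(S) = {$}.
None of these place a production in M[S, b].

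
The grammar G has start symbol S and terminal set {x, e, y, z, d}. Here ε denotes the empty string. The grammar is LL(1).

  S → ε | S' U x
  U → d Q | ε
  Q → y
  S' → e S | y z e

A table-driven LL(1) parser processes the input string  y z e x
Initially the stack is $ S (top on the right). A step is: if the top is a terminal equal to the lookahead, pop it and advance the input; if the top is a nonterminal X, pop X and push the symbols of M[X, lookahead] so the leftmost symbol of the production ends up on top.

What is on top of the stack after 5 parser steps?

step 1: stack=$ S  input=y z e x $  — expand S → S' U x
step 2: stack=$ x U S'  input=y z e x $  — expand S' → y z e
step 3: stack=$ x U e z y  input=y z e x $  — match y
step 4: stack=$ x U e z  input=z e x $  — match z
step 5: stack=$ x U e  input=e x $  — match e
Stack after step 5: $ x U (top = U).

U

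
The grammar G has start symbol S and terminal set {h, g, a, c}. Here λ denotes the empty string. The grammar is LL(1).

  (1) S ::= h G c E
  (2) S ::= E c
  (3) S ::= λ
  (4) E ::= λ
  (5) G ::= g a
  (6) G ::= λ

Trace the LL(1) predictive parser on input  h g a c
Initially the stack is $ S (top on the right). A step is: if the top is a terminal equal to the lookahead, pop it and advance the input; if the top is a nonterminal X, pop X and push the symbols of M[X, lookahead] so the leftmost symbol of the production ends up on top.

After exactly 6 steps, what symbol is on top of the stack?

E

     Stack      Input      Action
  1  $ S        h g a c $  expand S ::= h G c E
  2  $ E c G h  h g a c $  match h
  3  $ E c G    g a c $    expand G ::= g a
  4  $ E c a g  g a c $    match g
  5  $ E c a    a c $      match a
  6  $ E c      c $        match c
Stack after step 6: $ E (top = E).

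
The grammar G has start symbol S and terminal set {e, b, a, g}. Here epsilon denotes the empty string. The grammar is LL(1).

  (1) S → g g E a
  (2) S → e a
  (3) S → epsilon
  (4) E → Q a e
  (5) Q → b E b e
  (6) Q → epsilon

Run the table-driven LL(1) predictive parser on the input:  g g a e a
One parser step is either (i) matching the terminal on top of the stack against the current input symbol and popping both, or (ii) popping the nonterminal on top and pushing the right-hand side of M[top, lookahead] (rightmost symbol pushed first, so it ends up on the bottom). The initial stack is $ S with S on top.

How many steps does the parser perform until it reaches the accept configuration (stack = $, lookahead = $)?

     Stack      Input        Action
  1  $ S        g g a e a $  expand S → g g E a
  2  $ a E g g  g g a e a $  match g
  3  $ a E g    g a e a $    match g
  4  $ a E      a e a $      expand E → Q a e
  5  $ a e a Q  a e a $      expand Q → epsilon
  6  $ a e a    a e a $      match a
  7  $ a e      e a $        match e
  8  $ a        a $          match a
Accept reached after 8 steps.

8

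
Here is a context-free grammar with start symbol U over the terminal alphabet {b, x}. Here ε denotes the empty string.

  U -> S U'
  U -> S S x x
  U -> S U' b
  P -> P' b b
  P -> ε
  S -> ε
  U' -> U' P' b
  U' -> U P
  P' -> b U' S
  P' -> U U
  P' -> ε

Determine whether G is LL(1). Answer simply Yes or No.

No

FIRST(U) = {x}
FIRST(P) = {ε, b, x}
FIRST(S) = {ε}
FIRST(U') = {x}
FIRST(P') = {ε, b, x}
FOLLOW(U) = {$, b, x}
FOLLOW(P) = {$, b, x}
FOLLOW(S) = {b, x}
FOLLOW(U') = {$, b, x}
FOLLOW(P') = {b}
Cell M[P, b] receives both P -> P' b b and P -> ε — the grammar is not LL(1).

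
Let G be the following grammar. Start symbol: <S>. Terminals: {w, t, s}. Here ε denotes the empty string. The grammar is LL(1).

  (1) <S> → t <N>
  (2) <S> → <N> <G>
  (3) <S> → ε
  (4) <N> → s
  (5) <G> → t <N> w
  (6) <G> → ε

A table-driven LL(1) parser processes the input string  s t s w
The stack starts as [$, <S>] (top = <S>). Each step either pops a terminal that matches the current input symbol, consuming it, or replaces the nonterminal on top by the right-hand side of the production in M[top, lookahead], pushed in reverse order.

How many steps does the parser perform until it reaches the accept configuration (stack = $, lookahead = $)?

8

step 1: stack=$ <S>  input=s t s w $  — expand <S> → <N> <G>
step 2: stack=$ <G> <N>  input=s t s w $  — expand <N> → s
step 3: stack=$ <G> s  input=s t s w $  — match s
step 4: stack=$ <G>  input=t s w $  — expand <G> → t <N> w
step 5: stack=$ w <N> t  input=t s w $  — match t
step 6: stack=$ w <N>  input=s w $  — expand <N> → s
step 7: stack=$ w s  input=s w $  — match s
step 8: stack=$ w  input=w $  — match w
Accept reached after 8 steps.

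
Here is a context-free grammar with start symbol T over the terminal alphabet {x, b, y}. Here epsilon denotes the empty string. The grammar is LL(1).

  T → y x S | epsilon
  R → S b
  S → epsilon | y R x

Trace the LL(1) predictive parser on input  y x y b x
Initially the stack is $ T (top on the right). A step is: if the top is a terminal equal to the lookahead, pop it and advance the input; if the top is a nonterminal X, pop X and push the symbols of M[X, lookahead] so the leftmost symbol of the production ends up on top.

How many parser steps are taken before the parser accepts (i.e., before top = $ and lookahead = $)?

9

     Stack    Input        Action
  1  $ T      y x y b x $  expand T → y x S
  2  $ S x y  y x y b x $  match y
  3  $ S x    x y b x $    match x
  4  $ S      y b x $      expand S → y R x
  5  $ x R y  y b x $      match y
  6  $ x R    b x $        expand R → S b
  7  $ x b S  b x $        expand S → epsilon
  8  $ x b    b x $        match b
  9  $ x      x $          match x
Accept reached after 9 steps.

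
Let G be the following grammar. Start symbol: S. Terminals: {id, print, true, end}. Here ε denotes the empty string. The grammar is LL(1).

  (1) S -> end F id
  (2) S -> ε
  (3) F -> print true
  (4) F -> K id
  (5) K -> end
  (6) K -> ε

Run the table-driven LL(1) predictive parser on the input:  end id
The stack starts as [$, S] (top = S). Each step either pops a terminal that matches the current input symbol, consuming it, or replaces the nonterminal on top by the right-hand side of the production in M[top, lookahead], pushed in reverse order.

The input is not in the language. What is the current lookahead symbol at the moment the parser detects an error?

$

step 1: stack=$ S  input=end id $  — expand S -> end F id
step 2: stack=$ id F end  input=end id $  — match end
step 3: stack=$ id F  input=id $  — expand F -> K id
step 4: stack=$ id id K  input=id $  — expand K -> ε
step 5: stack=$ id id  input=id $  — match id
step 6: stack=$ id  input=$  — error: top is terminal id but lookahead is $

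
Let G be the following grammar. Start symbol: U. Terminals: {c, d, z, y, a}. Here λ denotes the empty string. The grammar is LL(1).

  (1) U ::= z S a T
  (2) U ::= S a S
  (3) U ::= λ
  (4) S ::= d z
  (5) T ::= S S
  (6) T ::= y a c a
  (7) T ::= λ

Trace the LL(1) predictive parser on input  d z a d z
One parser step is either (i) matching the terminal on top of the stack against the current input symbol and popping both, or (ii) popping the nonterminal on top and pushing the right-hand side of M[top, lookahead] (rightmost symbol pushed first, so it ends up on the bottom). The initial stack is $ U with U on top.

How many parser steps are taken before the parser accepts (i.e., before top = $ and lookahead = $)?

     Stack      Input        Action
  1  $ U        d z a d z $  expand U ::= S a S
  2  $ S a S    d z a d z $  expand S ::= d z
  3  $ S a z d  d z a d z $  match d
  4  $ S a z    z a d z $    match z
  5  $ S a      a d z $      match a
  6  $ S        d z $        expand S ::= d z
  7  $ z d      d z $        match d
  8  $ z        z $          match z
Accept reached after 8 steps.

8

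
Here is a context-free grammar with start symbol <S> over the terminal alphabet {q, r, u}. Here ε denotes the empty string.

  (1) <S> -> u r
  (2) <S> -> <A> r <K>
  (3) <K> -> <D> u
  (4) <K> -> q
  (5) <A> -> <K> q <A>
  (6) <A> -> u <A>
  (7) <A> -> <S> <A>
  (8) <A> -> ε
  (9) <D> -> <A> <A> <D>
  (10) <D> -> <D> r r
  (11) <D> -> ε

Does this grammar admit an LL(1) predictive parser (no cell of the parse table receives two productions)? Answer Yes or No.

No

FIRST(<S>) = {q, r, u}
FIRST(<K>) = {q, r, u}
FIRST(<A>) = {ε, q, r, u}
FIRST(<D>) = {ε, q, r, u}
FOLLOW(<S>) = {$, q, r, u}
FOLLOW(<K>) = {$, q, r, u}
FOLLOW(<A>) = {q, r, u}
FOLLOW(<D>) = {r, u}
Cell M[<A>, q] receives both <A> -> <K> q <A> and <A> -> <S> <A> and <A> -> ε — the grammar is not LL(1).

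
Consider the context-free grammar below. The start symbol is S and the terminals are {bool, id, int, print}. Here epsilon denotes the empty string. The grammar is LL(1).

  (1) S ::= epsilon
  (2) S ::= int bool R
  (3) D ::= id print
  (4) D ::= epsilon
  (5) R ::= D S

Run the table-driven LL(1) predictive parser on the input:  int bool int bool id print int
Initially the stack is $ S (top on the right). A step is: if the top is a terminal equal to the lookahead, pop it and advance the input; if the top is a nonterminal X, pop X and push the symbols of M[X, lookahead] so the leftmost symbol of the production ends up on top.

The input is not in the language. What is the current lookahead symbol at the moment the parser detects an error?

step 1: stack=$ S  input=int bool int bool id print int $  — expand S ::= int bool R
step 2: stack=$ R bool int  input=int bool int bool id print int $  — match int
step 3: stack=$ R bool  input=bool int bool id print int $  — match bool
step 4: stack=$ R  input=int bool id print int $  — expand R ::= D S
step 5: stack=$ S D  input=int bool id print int $  — expand D ::= epsilon
step 6: stack=$ S  input=int bool id print int $  — expand S ::= int bool R
step 7: stack=$ R bool int  input=int bool id print int $  — match int
step 8: stack=$ R bool  input=bool id print int $  — match bool
step 9: stack=$ R  input=id print int $  — expand R ::= D S
step 10: stack=$ S D  input=id print int $  — expand D ::= id print
step 11: stack=$ S print id  input=id print int $  — match id
step 12: stack=$ S print  input=print int $  — match print
step 13: stack=$ S  input=int $  — expand S ::= int bool R
step 14: stack=$ R bool int  input=int $  — match int
step 15: stack=$ R bool  input=$  — error: top is terminal bool but lookahead is $

$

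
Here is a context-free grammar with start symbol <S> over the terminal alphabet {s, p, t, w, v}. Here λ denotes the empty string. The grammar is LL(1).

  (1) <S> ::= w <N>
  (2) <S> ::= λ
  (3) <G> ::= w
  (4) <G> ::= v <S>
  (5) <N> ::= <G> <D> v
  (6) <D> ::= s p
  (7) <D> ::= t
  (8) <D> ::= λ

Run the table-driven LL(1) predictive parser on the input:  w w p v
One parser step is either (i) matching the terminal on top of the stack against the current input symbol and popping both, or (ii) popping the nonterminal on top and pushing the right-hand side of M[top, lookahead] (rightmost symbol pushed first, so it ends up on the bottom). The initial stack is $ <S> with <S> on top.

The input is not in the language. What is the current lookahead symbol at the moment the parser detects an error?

step 1: stack=$ <S>  input=w w p v $  — expand <S> ::= w <N>
step 2: stack=$ <N> w  input=w w p v $  — match w
step 3: stack=$ <N>  input=w p v $  — expand <N> ::= <G> <D> v
step 4: stack=$ v <D> <G>  input=w p v $  — expand <G> ::= w
step 5: stack=$ v <D> w  input=w p v $  — match w
step 6: stack=$ v <D>  input=p v $  — error: M[<D>, p] is empty

p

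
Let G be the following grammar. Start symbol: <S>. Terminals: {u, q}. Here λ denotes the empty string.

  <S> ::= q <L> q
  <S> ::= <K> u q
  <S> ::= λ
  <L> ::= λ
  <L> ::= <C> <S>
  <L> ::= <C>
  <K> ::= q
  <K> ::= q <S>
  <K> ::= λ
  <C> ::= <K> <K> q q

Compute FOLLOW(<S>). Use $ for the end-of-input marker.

{$, q, u}

FIRST(<K>): from <K>::=q we get {q}; from <K>::=q <S> we get {q}; from <K>::=λ we get {λ}. So FIRST(<K>) = {λ, q}.
FIRST(<S>): from <S>::=q <L> q we get {q}; from <S>::=<K> u q we get {q, u}; from <S>::=λ we get {λ}. So FIRST(<S>) = {λ, q, u}.
FIRST(<C>): from <C>::=<K> <K> q q we get {q}. So FIRST(<C>) = {q}.
FIRST(<L>): from <L>::=λ we get {λ}; from <L>::=<C> <S> we get {q}; from <L>::=<C> we get {q}. So FIRST(<L>) = {λ, q}.
FOLLOW(<S>) includes $ since <S> is the start symbol.
FOLLOW(<L>): in <S>::=q <L> q, <L> is followed by q with FIRST {q}. Thus FOLLOW(<L>) = {q}.
FOLLOW(<K>): in <S>::=<K> u q, <K> is followed by u q with FIRST {u}; in <C>::=<K> <K> q q (occurrence 1), <K> is followed by <K> q q with FIRST {q}; in <C>::=<K> <K> q q (occurrence 2), <K> is followed by q q with FIRST {q}. Thus FOLLOW(<K>) = {q, u}.
FOLLOW(<S>): in <L>::=<C> <S>, the suffix after <S> is empty, so FOLLOW(<S>) ⊇ FOLLOW(<L>) = {q}; in <K>::=q <S>, the suffix after <S> is empty, so FOLLOW(<S>) ⊇ FOLLOW(<K>) = {q, u}. Thus FOLLOW(<S>) = {$, q, u}.
FOLLOW(<C>): in <L>::=<C> <S>, <C> is followed by <S> with FIRST {λ, q, u}; in <L>::=<C> <S>, the suffix after <C> is nullable, so FOLLOW(<C>) ⊇ FOLLOW(<L>) = {q}; in <L>::=<C>, the suffix after <C> is empty, so FOLLOW(<C>) ⊇ FOLLOW(<L>) = {q}. Thus FOLLOW(<C>) = {q, u}.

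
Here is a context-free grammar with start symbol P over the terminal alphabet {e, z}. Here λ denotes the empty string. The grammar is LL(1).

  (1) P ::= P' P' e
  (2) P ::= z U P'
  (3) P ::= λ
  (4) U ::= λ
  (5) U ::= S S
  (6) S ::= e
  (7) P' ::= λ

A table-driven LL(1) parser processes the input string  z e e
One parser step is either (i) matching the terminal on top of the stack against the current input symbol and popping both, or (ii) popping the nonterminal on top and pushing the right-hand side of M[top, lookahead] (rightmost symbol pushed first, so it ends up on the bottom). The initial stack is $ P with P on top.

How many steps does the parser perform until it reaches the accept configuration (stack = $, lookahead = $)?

step 1: stack=$ P  input=z e e $  — expand P ::= z U P'
step 2: stack=$ P' U z  input=z e e $  — match z
step 3: stack=$ P' U  input=e e $  — expand U ::= S S
step 4: stack=$ P' S S  input=e e $  — expand S ::= e
step 5: stack=$ P' S e  input=e e $  — match e
step 6: stack=$ P' S  input=e $  — expand S ::= e
step 7: stack=$ P' e  input=e $  — match e
step 8: stack=$ P'  input=$  — expand P' ::= λ
Accept reached after 8 steps.

8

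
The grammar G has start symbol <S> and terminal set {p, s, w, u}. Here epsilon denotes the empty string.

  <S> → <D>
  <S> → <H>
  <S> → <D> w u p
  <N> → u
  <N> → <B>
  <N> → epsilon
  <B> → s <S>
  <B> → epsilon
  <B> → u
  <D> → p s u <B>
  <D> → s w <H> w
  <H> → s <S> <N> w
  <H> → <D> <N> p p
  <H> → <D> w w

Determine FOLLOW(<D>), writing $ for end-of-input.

{$, p, s, u, w}

FIRST(<B>): from <B>→s <S> we get {s}; from <B>→epsilon we get {epsilon}; from <B>→u we get {u}. So FIRST(<B>) = {epsilon, s, u}.
FIRST(<D>): from <D>→p s u <B> we get {p}; from <D>→s w <H> w we get {s}. So FIRST(<D>) = {p, s}.
FIRST(<N>): from <N>→u we get {u}; from <N>→<B> we get {epsilon, s, u}; from <N>→epsilon we get {epsilon}. So FIRST(<N>) = {epsilon, s, u}.
FIRST(<H>): from <H>→s <S> <N> w we get {s}; from <H>→<D> <N> p p we get {p, s}; from <H>→<D> w w we get {p, s}. So FIRST(<H>) = {p, s}.
FIRST(<S>): from <S>→<D> we get {p, s}; from <S>→<H> we get {p, s}; from <S>→<D> w u p we get {p, s}. So FIRST(<S>) = {p, s}.
FOLLOW(<S>) includes $ since <S> is the start symbol.
FOLLOW(<N>): in <H>→s <S> <N> w, <N> is followed by w with FIRST {w}; in <H>→<D> <N> p p, <N> is followed by p p with FIRST {p}. Thus FOLLOW(<N>) = {p, w}.
FOLLOW(<S>): in <B>→s <S>, the suffix after <S> is empty, so FOLLOW(<S>) ⊇ FOLLOW(<B>) = {$, p, s, u, w}; in <H>→s <S> <N> w, <S> is followed by <N> w with FIRST {s, u, w}. Thus FOLLOW(<S>) = {$, p, s, u, w}.
FOLLOW(<D>): in <S>→<D>, the suffix after <D> is empty, so FOLLOW(<D>) ⊇ FOLLOW(<S>) = {$, p, s, u, w}; in <S>→<D> w u p, <D> is followed by w u p with FIRST {w}; in <H>→<D> <N> p p, <D> is followed by <N> p p with FIRST {p, s, u}; in <H>→<D> w w, <D> is followed by w w with FIRST {w}. Thus FOLLOW(<D>) = {$, p, s, u, w}.
FOLLOW(<B>): in <N>→<B>, the suffix after <B> is empty, so FOLLOW(<B>) ⊇ FOLLOW(<N>) = {p, w}; in <D>→p s u <B>, the suffix after <B> is empty, so FOLLOW(<B>) ⊇ FOLLOW(<D>) = {$, p, s, u, w}. Thus FOLLOW(<B>) = {$, p, s, u, w}.
FOLLOW(<H>): in <S>→<H>, the suffix after <H> is empty, so FOLLOW(<H>) ⊇ FOLLOW(<S>) = {$, p, s, u, w}; in <D>→s w <H> w, <H> is followed by w with FIRST {w}. Thus FOLLOW(<H>) = {$, p, s, u, w}.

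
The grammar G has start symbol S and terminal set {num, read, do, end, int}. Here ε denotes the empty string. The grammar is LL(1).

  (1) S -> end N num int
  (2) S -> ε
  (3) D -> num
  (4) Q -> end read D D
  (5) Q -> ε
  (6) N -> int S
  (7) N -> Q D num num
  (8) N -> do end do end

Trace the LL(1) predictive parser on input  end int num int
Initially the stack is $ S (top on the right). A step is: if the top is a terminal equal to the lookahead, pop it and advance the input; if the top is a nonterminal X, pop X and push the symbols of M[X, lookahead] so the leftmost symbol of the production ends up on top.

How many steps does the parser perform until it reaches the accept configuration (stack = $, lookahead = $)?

step 1: stack=$ S  input=end int num int $  — expand S -> end N num int
step 2: stack=$ int num N end  input=end int num int $  — match end
step 3: stack=$ int num N  input=int num int $  — expand N -> int S
step 4: stack=$ int num S int  input=int num int $  — match int
step 5: stack=$ int num S  input=num int $  — expand S -> ε
step 6: stack=$ int num  input=num int $  — match num
step 7: stack=$ int  input=int $  — match int
Accept reached after 7 steps.

7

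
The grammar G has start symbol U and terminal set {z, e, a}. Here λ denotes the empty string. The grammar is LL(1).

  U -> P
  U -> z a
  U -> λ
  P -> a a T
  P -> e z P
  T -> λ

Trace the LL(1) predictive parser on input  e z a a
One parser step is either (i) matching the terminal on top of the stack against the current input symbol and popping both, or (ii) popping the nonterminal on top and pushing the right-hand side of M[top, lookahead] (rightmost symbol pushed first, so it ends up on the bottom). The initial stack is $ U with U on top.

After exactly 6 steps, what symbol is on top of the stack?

step 1: stack=$ U  input=e z a a $  — expand U -> P
step 2: stack=$ P  input=e z a a $  — expand P -> e z P
step 3: stack=$ P z e  input=e z a a $  — match e
step 4: stack=$ P z  input=z a a $  — match z
step 5: stack=$ P  input=a a $  — expand P -> a a T
step 6: stack=$ T a a  input=a a $  — match a
Stack after step 6: $ T a (top = a).

a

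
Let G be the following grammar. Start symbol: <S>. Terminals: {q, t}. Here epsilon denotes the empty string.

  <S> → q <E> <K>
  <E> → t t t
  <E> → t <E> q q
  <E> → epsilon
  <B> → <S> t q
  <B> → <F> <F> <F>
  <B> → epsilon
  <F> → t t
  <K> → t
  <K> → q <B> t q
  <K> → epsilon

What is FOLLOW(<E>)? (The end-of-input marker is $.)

FIRST(<S>) = {q}
FIRST(<E>) = {epsilon, t}
FIRST(<F>) = {t}
FIRST(<K>) = {epsilon, q, t}
FIRST(<B>) = {epsilon, q, t}  (via <S> t q, <F> <F> <F>)
FOLLOW(<S>) includes $ since <S> is the start symbol.
FOLLOW(<S>): in <B>→<S> t q, <S> is followed by t q with FIRST {t}. Thus FOLLOW(<S>) = {$, t}.
FOLLOW(<E>): in <S>→q <E> <K>, <E> is followed by <K> with FIRST {epsilon, q, t}; in <S>→q <E> <K>, the suffix after <E> is nullable, so FOLLOW(<E>) ⊇ FOLLOW(<S>) = {$, t}; in <E>→t <E> q q, <E> is followed by q q with FIRST {q}. Thus FOLLOW(<E>) = {$, q, t}.
FOLLOW(<B>): in <K>→q <B> t q, <B> is followed by t q with FIRST {t}. Thus FOLLOW(<B>) = {t}.
FOLLOW(<F>): in <B>→<F> <F> <F> (occurrence 1), <F> is followed by <F> <F> with FIRST {t}; in <B>→<F> <F> <F> (occurrence 2), <F> is followed by <F> with FIRST {t}; in <B>→<F> <F> <F> (occurrence 3), the suffix after <F> is empty, so FOLLOW(<F>) ⊇ FOLLOW(<B>) = {t}. Thus FOLLOW(<F>) = {t}.
FOLLOW(<K>): in <S>→q <E> <K>, the suffix after <K> is empty, so FOLLOW(<K>) ⊇ FOLLOW(<S>) = {$, t}. Thus FOLLOW(<K>) = {$, t}.

{$, q, t}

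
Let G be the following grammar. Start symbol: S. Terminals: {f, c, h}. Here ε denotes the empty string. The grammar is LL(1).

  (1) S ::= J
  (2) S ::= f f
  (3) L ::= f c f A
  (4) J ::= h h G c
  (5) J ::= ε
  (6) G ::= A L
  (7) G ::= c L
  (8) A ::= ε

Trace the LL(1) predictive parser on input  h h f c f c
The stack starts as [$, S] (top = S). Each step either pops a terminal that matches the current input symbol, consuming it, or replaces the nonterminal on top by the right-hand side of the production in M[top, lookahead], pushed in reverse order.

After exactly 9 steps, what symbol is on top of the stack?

f

     Stack        Input          Action
  1  $ S          h h f c f c $  expand S ::= J
  2  $ J          h h f c f c $  expand J ::= h h G c
  3  $ c G h h    h h f c f c $  match h
  4  $ c G h      h f c f c $    match h
  5  $ c G        f c f c $      expand G ::= A L
  6  $ c L A      f c f c $      expand A ::= ε
  7  $ c L        f c f c $      expand L ::= f c f A
  8  $ c A f c f  f c f c $      match f
  9  $ c A f c    c f c $        match c
Stack after step 9: $ c A f (top = f).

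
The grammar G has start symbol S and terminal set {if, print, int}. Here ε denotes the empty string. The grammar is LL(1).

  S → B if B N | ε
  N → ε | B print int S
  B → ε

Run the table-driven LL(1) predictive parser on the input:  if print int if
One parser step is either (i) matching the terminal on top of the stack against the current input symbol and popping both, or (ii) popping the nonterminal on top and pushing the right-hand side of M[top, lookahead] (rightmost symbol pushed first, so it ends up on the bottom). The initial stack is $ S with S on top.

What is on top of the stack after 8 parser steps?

S

step 1: stack=$ S  input=if print int if $  — expand S → B if B N
step 2: stack=$ N B if B  input=if print int if $  — expand B → ε
step 3: stack=$ N B if  input=if print int if $  — match if
step 4: stack=$ N B  input=print int if $  — expand B → ε
step 5: stack=$ N  input=print int if $  — expand N → B print int S
step 6: stack=$ S int print B  input=print int if $  — expand B → ε
step 7: stack=$ S int print  input=print int if $  — match print
step 8: stack=$ S int  input=int if $  — match int
Stack after step 8: $ S (top = S).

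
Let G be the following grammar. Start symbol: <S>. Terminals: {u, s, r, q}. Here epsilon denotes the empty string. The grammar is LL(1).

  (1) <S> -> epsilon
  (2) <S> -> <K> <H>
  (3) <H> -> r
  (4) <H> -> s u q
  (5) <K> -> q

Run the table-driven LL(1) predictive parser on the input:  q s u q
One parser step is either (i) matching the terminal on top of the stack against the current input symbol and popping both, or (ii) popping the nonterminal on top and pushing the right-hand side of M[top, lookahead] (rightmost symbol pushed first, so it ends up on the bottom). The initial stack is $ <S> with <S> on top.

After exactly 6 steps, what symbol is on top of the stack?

     Stack      Input      Action
  1  $ <S>      q s u q $  expand <S> -> <K> <H>
  2  $ <H> <K>  q s u q $  expand <K> -> q
  3  $ <H> q    q s u q $  match q
  4  $ <H>      s u q $    expand <H> -> s u q
  5  $ q u s    s u q $    match s
  6  $ q u      u q $      match u
Stack after step 6: $ q (top = q).

q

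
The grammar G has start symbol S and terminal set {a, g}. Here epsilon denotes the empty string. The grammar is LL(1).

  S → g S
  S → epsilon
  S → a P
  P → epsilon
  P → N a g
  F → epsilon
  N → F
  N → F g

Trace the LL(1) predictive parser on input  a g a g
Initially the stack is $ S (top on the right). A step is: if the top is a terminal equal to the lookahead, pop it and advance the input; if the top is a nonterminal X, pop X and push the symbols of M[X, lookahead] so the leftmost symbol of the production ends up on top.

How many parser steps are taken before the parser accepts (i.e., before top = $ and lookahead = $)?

8

     Stack      Input      Action
  1  $ S        a g a g $  expand S → a P
  2  $ P a      a g a g $  match a
  3  $ P        g a g $    expand P → N a g
  4  $ g a N    g a g $    expand N → F g
  5  $ g a g F  g a g $    expand F → epsilon
  6  $ g a g    g a g $    match g
  7  $ g a      a g $      match a
  8  $ g        g $        match g
Accept reached after 8 steps.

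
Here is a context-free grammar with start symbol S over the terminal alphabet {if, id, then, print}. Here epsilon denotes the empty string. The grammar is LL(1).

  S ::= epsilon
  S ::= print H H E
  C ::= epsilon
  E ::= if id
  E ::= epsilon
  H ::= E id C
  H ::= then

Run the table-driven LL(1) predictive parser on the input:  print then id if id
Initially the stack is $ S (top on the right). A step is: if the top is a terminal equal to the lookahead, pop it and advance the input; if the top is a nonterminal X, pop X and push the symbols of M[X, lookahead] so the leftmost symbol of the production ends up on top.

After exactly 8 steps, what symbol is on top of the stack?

E

     Stack          Input                  Action
  1  $ S            print then id if id $  expand S ::= print H H E
  2  $ E H H print  print then id if id $  match print
  3  $ E H H        then id if id $        expand H ::= then
  4  $ E H then     then id if id $        match then
  5  $ E H          id if id $             expand H ::= E id C
  6  $ E C id E     id if id $             expand E ::= epsilon
  7  $ E C id       id if id $             match id
  8  $ E C          if id $                expand C ::= epsilon
Stack after step 8: $ E (top = E).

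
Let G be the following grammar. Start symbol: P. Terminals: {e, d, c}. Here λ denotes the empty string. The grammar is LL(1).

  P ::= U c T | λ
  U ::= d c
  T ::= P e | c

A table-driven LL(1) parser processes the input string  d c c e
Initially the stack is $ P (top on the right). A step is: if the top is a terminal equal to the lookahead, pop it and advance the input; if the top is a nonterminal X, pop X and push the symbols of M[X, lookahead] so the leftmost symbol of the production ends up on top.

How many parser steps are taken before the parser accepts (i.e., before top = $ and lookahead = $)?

8

step 1: stack=$ P  input=d c c e $  — expand P ::= U c T
step 2: stack=$ T c U  input=d c c e $  — expand U ::= d c
step 3: stack=$ T c c d  input=d c c e $  — match d
step 4: stack=$ T c c  input=c c e $  — match c
step 5: stack=$ T c  input=c e $  — match c
step 6: stack=$ T  input=e $  — expand T ::= P e
step 7: stack=$ e P  input=e $  — expand P ::= λ
step 8: stack=$ e  input=e $  — match e
Accept reached after 8 steps.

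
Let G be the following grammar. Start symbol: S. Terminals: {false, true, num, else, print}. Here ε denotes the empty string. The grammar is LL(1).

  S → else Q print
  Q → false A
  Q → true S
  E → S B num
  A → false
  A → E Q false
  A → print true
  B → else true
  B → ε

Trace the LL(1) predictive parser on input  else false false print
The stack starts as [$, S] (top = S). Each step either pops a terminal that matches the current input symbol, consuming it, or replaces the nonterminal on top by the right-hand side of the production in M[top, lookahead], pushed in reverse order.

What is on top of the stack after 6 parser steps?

step 1: stack=$ S  input=else false false print $  — expand S → else Q print
step 2: stack=$ print Q else  input=else false false print $  — match else
step 3: stack=$ print Q  input=false false print $  — expand Q → false A
step 4: stack=$ print A false  input=false false print $  — match false
step 5: stack=$ print A  input=false print $  — expand A → false
step 6: stack=$ print false  input=false print $  — match false
Stack after step 6: $ print (top = print).

print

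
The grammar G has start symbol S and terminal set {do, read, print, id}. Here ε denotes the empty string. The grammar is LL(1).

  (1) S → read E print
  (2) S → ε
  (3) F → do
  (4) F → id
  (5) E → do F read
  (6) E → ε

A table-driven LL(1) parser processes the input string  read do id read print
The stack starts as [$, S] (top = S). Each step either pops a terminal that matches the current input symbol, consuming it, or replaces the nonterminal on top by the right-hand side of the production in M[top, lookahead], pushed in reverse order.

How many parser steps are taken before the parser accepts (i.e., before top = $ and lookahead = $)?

8

     Stack              Input                    Action
  1  $ S                read do id read print $  expand S → read E print
  2  $ print E read     read do id read print $  match read
  3  $ print E          do id read print $       expand E → do F read
  4  $ print read F do  do id read print $       match do
  5  $ print read F     id read print $          expand F → id
  6  $ print read id    id read print $          match id
  7  $ print read       read print $             match read
  8  $ print            print $                  match print
Accept reached after 8 steps.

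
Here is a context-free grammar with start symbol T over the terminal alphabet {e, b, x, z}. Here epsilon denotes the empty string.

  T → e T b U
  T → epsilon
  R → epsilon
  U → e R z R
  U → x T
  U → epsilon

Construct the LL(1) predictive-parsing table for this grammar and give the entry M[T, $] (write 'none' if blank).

T → epsilon

FIRST(T): from T→e T b U we get {e}; from T→epsilon we get {epsilon}. So FIRST(T) = {epsilon, e}.
FIRST(R): from R→epsilon we get {epsilon}. So FIRST(R) = {epsilon}.
FIRST(U): from U→e R z R we get {e}; from U→x T we get {x}; from U→epsilon we get {epsilon}. So FIRST(U) = {epsilon, e, x}.
FOLLOW(T) includes $ since T is the start symbol.
FOLLOW(T): in T→e T b U, T is followed by b U with FIRST {b}; in U→x T, the suffix after T is empty, so FOLLOW(T) ⊇ FOLLOW(U) = {$, b}. Thus FOLLOW(T) = {$, b}.
FOLLOW(U): in T→e T b U, the suffix after U is empty, so FOLLOW(U) ⊇ FOLLOW(T) = {$, b}. Thus FOLLOW(U) = {$, b}.
For T → e T b U: FIRST(e T b U) = {e}, so it goes in M[T, t] for t ∈ {e}.
For T → epsilon: FIRST(epsilon) = {epsilon}, so it goes in M[T, t] for t ∈ {}; since epsilon ∈ FIRST, also for every t ∈ FOLLOW(T) = {$, b}.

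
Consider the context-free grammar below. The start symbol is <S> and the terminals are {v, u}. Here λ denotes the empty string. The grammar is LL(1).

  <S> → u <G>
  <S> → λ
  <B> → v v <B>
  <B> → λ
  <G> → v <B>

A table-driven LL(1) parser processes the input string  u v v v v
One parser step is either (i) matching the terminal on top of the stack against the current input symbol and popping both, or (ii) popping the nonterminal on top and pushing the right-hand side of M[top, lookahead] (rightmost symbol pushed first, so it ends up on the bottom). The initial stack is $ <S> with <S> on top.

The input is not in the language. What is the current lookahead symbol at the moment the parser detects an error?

$

      Stack      Input        Action
   1  $ <S>      u v v v v $  expand <S> → u <G>
   2  $ <G> u    u v v v v $  match u
   3  $ <G>      v v v v $    expand <G> → v <B>
   4  $ <B> v    v v v v $    match v
   5  $ <B>      v v v $      expand <B> → v v <B>
   6  $ <B> v v  v v v $      match v
   7  $ <B> v    v v $        match v
   8  $ <B>      v $          expand <B> → v v <B>
   9  $ <B> v v  v $          match v
  10  $ <B> v    $            error: top is terminal v but lookahead is $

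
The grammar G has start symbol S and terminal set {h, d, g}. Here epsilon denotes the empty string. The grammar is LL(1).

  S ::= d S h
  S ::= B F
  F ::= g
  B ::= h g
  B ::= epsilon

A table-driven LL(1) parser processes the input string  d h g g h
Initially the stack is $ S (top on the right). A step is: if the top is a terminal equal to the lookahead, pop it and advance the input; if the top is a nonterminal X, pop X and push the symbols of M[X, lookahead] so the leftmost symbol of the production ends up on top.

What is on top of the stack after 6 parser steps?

step 1: stack=$ S  input=d h g g h $  — expand S ::= d S h
step 2: stack=$ h S d  input=d h g g h $  — match d
step 3: stack=$ h S  input=h g g h $  — expand S ::= B F
step 4: stack=$ h F B  input=h g g h $  — expand B ::= h g
step 5: stack=$ h F g h  input=h g g h $  — match h
step 6: stack=$ h F g  input=g g h $  — match g
Stack after step 6: $ h F (top = F).

F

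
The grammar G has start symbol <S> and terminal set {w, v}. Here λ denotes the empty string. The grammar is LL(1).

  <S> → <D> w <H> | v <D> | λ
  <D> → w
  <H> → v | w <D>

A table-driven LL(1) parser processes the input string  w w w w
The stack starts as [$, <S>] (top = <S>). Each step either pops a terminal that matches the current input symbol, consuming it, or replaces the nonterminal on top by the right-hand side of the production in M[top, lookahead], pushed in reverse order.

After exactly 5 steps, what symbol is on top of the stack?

     Stack        Input      Action
  1  $ <S>        w w w w $  expand <S> → <D> w <H>
  2  $ <H> w <D>  w w w w $  expand <D> → w
  3  $ <H> w w    w w w w $  match w
  4  $ <H> w      w w w $    match w
  5  $ <H>        w w $      expand <H> → w <D>
Stack after step 5: $ <D> w (top = w).

w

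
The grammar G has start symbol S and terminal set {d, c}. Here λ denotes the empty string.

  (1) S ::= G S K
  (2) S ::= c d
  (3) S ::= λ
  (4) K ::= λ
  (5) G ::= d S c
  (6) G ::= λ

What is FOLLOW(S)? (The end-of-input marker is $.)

FIRST(K): from K::=λ we get {λ}. So FIRST(K) = {λ}.
FIRST(G): from G::=d S c we get {d}; from G::=λ we get {λ}. So FIRST(G) = {λ, d}.
FIRST(S): from S::=G S K we get {λ, c, d}; from S::=c d we get {c}; from S::=λ we get {λ}. So FIRST(S) = {λ, c, d}.
FOLLOW(S) includes $ since S is the start symbol.
FOLLOW(S): in S::=G S K, S is followed by K with FIRST {λ}; in S::=G S K, the suffix after S is nullable (adds nothing new); in G::=d S c, S is followed by c with FIRST {c}. Thus FOLLOW(S) = {$, c}.
FOLLOW(K): in S::=G S K, the suffix after K is empty, so FOLLOW(K) ⊇ FOLLOW(S) = {$, c}. Thus FOLLOW(K) = {$, c}.
FOLLOW(G): in S::=G S K, G is followed by S K with FIRST {λ, c, d}; in S::=G S K, the suffix after G is nullable, so FOLLOW(G) ⊇ FOLLOW(S) = {$, c}. Thus FOLLOW(G) = {$, c, d}.

{$, c}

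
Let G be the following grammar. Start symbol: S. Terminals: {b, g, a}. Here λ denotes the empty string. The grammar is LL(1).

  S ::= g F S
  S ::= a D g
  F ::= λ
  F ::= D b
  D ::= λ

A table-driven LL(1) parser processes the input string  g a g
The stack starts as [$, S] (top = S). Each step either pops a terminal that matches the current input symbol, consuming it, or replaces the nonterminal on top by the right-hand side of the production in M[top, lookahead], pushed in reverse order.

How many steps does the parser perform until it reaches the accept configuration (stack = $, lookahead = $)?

7

step 1: stack=$ S  input=g a g $  — expand S ::= g F S
step 2: stack=$ S F g  input=g a g $  — match g
step 3: stack=$ S F  input=a g $  — expand F ::= λ
step 4: stack=$ S  input=a g $  — expand S ::= a D g
step 5: stack=$ g D a  input=a g $  — match a
step 6: stack=$ g D  input=g $  — expand D ::= λ
step 7: stack=$ g  input=g $  — match g
Accept reached after 7 steps.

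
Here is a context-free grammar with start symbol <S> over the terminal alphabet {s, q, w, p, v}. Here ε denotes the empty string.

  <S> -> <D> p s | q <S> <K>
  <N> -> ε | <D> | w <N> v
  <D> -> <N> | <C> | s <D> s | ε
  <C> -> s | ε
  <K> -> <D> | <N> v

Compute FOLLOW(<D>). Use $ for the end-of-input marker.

FIRST(<C>): from <C>->s we get {s}; from <C>->ε we get {ε}. So FIRST(<C>) = {ε, s}.
FIRST(<S>): from <S>-><D> p s we get {p, s, w}; from <S>->q <S> <K> we get {q}. So FIRST(<S>) = {p, q, s, w}.
FIRST(<N>): from <N>->ε we get {ε}; from <N>-><D> we get {ε, s, w}; from <N>->w <N> v we get {w}. So FIRST(<N>) = {ε, s, w}.
FIRST(<D>): from <D>-><N> we get {ε, s, w}; from <D>-><C> we get {ε, s}; from <D>->s <D> s we get {s}; from <D>->ε we get {ε}. So FIRST(<D>) = {ε, s, w}.
FIRST(<K>): from <K>-><D> we get {ε, s, w}; from <K>-><N> v we get {s, v, w}. So FIRST(<K>) = {ε, s, v, w}.
FOLLOW(<S>) includes $ since <S> is the start symbol.
FOLLOW(<S>): in <S>->q <S> <K>, <S> is followed by <K> with FIRST {ε, s, v, w}; in <S>->q <S> <K>, the suffix after <S> is nullable (adds nothing new). Thus FOLLOW(<S>) = {$, s, v, w}.
FOLLOW(<K>): in <S>->q <S> <K>, the suffix after <K> is empty, so FOLLOW(<K>) ⊇ FOLLOW(<S>) = {$, s, v, w}. Thus FOLLOW(<K>) = {$, s, v, w}.
FOLLOW(<N>): in <N>->w <N> v, <N> is followed by v with FIRST {v}; in <D>-><N>, the suffix after <N> is empty, so FOLLOW(<N>) ⊇ FOLLOW(<D>) = {$, p, s, v, w}; in <K>-><N> v, <N> is followed by v with FIRST {v}. Thus FOLLOW(<N>) = {$, p, s, v, w}.
FOLLOW(<D>): in <S>-><D> p s, <D> is followed by p s with FIRST {p}; in <N>-><D>, the suffix after <D> is empty, so FOLLOW(<D>) ⊇ FOLLOW(<N>) = {$, p, s, v, w}; in <D>->s <D> s, <D> is followed by s with FIRST {s}; in <K>-><D>, the suffix after <D> is empty, so FOLLOW(<D>) ⊇ FOLLOW(<K>) = {$, s, v, w}. Thus FOLLOW(<D>) = {$, p, s, v, w}.
FOLLOW(<C>): in <D>-><C>, the suffix after <C> is empty, so FOLLOW(<C>) ⊇ FOLLOW(<D>) = {$, p, s, v, w}. Thus FOLLOW(<C>) = {$, p, s, v, w}.

{$, p, s, v, w}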